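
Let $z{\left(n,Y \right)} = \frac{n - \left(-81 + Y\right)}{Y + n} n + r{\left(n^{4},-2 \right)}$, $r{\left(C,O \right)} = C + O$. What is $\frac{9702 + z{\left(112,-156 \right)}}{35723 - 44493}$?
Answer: $- \frac{865484112}{48235} \approx -17943.0$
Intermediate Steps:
$z{\left(n,Y \right)} = -2 + n^{4} + \frac{n \left(81 + n - Y\right)}{Y + n}$ ($z{\left(n,Y \right)} = \frac{n - \left(-81 + Y\right)}{Y + n} n + \left(n^{4} - 2\right) = \frac{81 + n - Y}{Y + n} n + \left(-2 + n^{4}\right) = \frac{n \left(81 + n - Y\right)}{Y + n} + \left(-2 + n^{4}\right) = -2 + n^{4} + \frac{n \left(81 + n - Y\right)}{Y + n}$)
$\frac{9702 + z{\left(112,-156 \right)}}{35723 - 44493} = \frac{9702 + \frac{112^{2} + 112^{5} - -312 + 79 \cdot 112 - 156 \cdot 112^{4} - \left(-156\right) 112}{-156 + 112}}{35723 - 44493} = \frac{9702 + \frac{12544 + 17623416832 + 312 + 8848 - 24546902016 + 17472}{-44}}{-8770} = \left(9702 - \frac{12544 + 17623416832 + 312 + 8848 - 24546902016 + 17472}{44}\right) \left(- \frac{1}{8770}\right) = \left(9702 - - \frac{1730861502}{11}\right) \left(- \frac{1}{8770}\right) = \left(9702 + \frac{1730861502}{11}\right) \left(- \frac{1}{8770}\right) = \frac{1730968224}{11} \left(- \frac{1}{8770}\right) = - \frac{865484112}{48235}$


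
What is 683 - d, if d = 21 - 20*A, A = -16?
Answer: 342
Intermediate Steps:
d = 341 (d = 21 - 20*(-16) = 21 + 320 = 341)
683 - d = 683 - 1*341 = 683 - 341 = 342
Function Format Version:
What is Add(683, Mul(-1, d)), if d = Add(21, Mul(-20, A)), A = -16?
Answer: 342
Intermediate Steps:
d = 341 (d = Add(21, Mul(-20, -16)) = Add(21, 320) = 341)
Add(683, Mul(-1, d)) = Add(683, Mul(-1, 341)) = Add(683, -341) = 342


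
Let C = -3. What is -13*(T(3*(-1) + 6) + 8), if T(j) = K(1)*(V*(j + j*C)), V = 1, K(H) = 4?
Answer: 208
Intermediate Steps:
T(j) = -8*j (T(j) = 4*(1*(j + j*(-3))) = 4*(1*(j - 3*j)) = 4*(1*(-2*j)) = 4*(-2*j) = -8*j)
-13*(T(3*(-1) + 6) + 8) = -13*(-8*(3*(-1) + 6) + 8) = -13*(-8*(-3 + 6) + 8) = -13*(-8*3 + 8) = -13*(-24 + 8) = -13*(-16) = 208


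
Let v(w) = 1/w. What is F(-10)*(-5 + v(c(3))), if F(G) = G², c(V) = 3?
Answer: -1400/3 ≈ -466.67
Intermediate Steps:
F(-10)*(-5 + v(c(3))) = (-10)²*(-5 + 1/3) = 100*(-5 + ⅓) = 100*(-14/3) = -1400/3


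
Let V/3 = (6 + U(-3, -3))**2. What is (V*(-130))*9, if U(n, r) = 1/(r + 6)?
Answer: -140790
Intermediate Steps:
U(n, r) = 1/(6 + r)
V = 361/3 (V = 3*(6 + 1/(6 - 3))**2 = 3*(6 + 1/3)**2 = 3*(19/3)**2 = 3*(361/9) = 361/3 ≈ 120.33)
(V*(-130))*9 = ((361/3)*(-130))*9 = -46930/3*9 = -140790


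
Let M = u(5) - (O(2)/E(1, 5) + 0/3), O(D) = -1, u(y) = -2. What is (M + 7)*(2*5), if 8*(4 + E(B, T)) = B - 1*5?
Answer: 430/9 ≈ 47.778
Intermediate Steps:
E(B, T) = -37/8 + B/8 (E(B, T) = -4 + (B - 1*5)/8 = -4 + (B - 5)/8 = -4 + (-5 + B)/8 = -4 + (-5/8 + B/8) = -37/8 + B/8)
M = -20/9 (M = -2 - (-1/(-37/8 + (⅛)*1) + 0/3) = -2 - (-1/(-37/8 + ⅛) + 0*(⅓)) = -2 - (-1/(-9/2) + 0) = -2 - (-1*(-2/9) + 0) = -2 - (2/9 + 0) = -2 - 1*2/9 = -2 - 2/9 = -20/9 ≈ -2.2222)
(M + 7)*(2*5) = (-20/9 + 7)*(2*5) = (43/9)*10 = 430/9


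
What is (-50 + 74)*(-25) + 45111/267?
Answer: -38363/89 ≈ -431.04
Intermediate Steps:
(-50 + 74)*(-25) + 45111/267 = 24*(-25) + 45111*(1/267) = -600 + 15037/89 = -38363/89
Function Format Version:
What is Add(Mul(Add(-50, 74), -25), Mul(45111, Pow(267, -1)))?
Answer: Rational(-38363, 89) ≈ -431.04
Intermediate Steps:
Add(Mul(Add(-50, 74), -25), Mul(45111, Pow(267, -1))) = Add(Mul(24, -25), Mul(45111, Rational(1, 267))) = Add(-600, Rational(15037, 89)) = Rational(-38363, 89)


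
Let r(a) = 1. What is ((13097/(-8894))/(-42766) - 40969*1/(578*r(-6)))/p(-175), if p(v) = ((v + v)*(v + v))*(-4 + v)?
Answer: 1558299420901/482072896417238000 ≈ 3.2325e-6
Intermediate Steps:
p(v) = 4*v²*(-4 + v) (p(v) = ((2*v)*(2*v))*(-4 + v) = (4*v²)*(-4 + v) = 4*v²*(-4 + v))
((13097/(-8894))/(-42766) - 40969*1/(578*r(-6)))/p(-175) = ((13097/(-8894))/(-42766) - 40969/(578*1))/((4*(-175)²*(-4 - 175))) = ((13097*(-1/8894))*(-1/42766) - 40969/578)/((4*30625*(-179))) = (-13097/8894*(-1/42766) - 40969*1/578)/(-21927500) = (13097/380360804 - 40969/578)*(-1/21927500) = -7791497104505/109924272356*(-1/21927500) = 1558299420901/482072896417238000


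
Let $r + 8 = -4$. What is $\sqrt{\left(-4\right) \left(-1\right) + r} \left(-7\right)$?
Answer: $- 14 i \sqrt{2} \approx - 19.799 i$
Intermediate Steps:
$r = -12$ ($r = -8 - 4 = -12$)
$\sqrt{\left(-4\right) \left(-1\right) + r} \left(-7\right) = \sqrt{\left(-4\right) \left(-1\right) - 12} \left(-7\right) = \sqrt{4 - 12} \left(-7\right) = \sqrt{-8} \left(-7\right) = 2 i \sqrt{2} \left(-7\right) = - 14 i \sqrt{2}$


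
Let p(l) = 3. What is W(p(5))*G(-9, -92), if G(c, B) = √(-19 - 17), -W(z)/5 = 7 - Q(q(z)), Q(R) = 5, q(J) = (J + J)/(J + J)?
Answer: -60*I ≈ -60.0*I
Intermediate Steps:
q(J) = 1 (q(J) = (2*J)/((2*J)) = (2*J)*(1/(2*J)) = 1)
W(z) = -10 (W(z) = -5*(7 - 1*5) = -5*(7 - 5) = -5*2 = -10)
G(c, B) = 6*I (G(c, B) = √(-36) = 6*I)
W(p(5))*G(-9, -92) = -60*I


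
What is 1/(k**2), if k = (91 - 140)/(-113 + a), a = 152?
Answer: 1521/2401 ≈ 0.63349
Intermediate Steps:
k = -49/39 (k = (91 - 140)/(-113 + 152) = -49/39 ≈ -1.2564)
1/(k**2) = 1/((-49/39)**2) = 1/(2401/1521) = 1521/2401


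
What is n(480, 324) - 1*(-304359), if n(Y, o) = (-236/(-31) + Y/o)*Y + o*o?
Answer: 115422385/279 ≈ 4.1370e+5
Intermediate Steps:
n(Y, o) = o**2 + Y*(236/31 + Y/o) (n(Y, o) = (-236*(-1/31) + Y/o)*Y + o**2 = (236/31 + Y/o)*Y + o**2 = Y*(236/31 + Y/o) + o**2 = o**2 + Y*(236/31 + Y/o))
n(480, 324) - 1*(-304359) = (324**2 + (236/31)*480 + 480**2/324) - 1*(-304359) = (104976 + 113280/31 + 230400*(1/324)) + 304359 = (104976 + 113280/31 + 6400/9) + 304359 = 30506224/279 + 304359 = 115422385/279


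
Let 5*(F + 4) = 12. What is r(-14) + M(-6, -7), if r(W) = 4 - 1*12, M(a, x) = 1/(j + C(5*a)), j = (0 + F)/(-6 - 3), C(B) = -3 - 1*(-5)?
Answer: -739/98 ≈ -7.5408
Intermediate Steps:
F = -8/5 (F = -4 + (1/5)*12 = -4 + 12/5 = -8/5 ≈ -1.6000)
C(B) = 2 (C(B) = -3 + 5 = 2)
j = 8/45 (j = (0 - 8/5)/(-6 - 3) = -8/5/(-9) = -8/5*(-1/9) = 8/45 ≈ 0.17778)
M(a, x) = 45/98 (M(a, x) = 1/(8/45 + 2) = 1/(98/45) = 45/98)
r(W) = -8 (r(W) = 4 - 12 = -8)
r(-14) + M(-6, -7) = -8 + 45/98 = -739/98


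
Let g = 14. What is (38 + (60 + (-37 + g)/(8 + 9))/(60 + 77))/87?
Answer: 29833/67541 ≈ 0.44170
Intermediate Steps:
(38 + (60 + (-37 + g)/(8 + 9))/(60 + 77))/87 = (38 + (60 + (-37 + 14)/(8 + 9))/(60 + 77))/87 = (38 + (60 - 23/17)/137)/87 = (38 + (60 - 23*1/17)*(1/137))/87 = (38 + (60 - 23/17)*(1/137))/87 = (38 + (997/17)*(1/137))/87 = (38 + 997/2329)/87 = (1/87)*(89499/2329) = 29833/67541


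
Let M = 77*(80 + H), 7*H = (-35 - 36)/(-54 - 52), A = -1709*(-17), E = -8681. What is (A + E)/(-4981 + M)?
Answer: 2159432/125755 ≈ 17.172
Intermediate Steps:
A = 29053
H = 71/742 (H = ((-35 - 36)/(-54 - 52))/7 = (-71/(-106))/7 = (-71*(-1/106))/7 = (⅐)*(71/106) = 71/742 ≈ 0.095687)
M = 653741/106 (M = 77*(80 + 71/742) = 77*(59431/742) = 653741/106 ≈ 6167.4)
(A + E)/(-4981 + M) = (29053 - 8681)/(-4981 + 653741/106) = 20372/(125755/106) = 20372*(106/125755) = 2159432/125755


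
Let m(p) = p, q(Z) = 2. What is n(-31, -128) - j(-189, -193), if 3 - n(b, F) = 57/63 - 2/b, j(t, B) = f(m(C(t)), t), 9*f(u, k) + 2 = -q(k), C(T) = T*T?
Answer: 4834/1953 ≈ 2.4752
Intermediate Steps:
C(T) = T**2
f(u, k) = -4/9 (f(u, k) = -2/9 + (-1*2)/9 = -2/9 + (1/9)*(-2) = -2/9 - 2/9 = -4/9)
j(t, B) = -4/9
n(b, F) = 44/21 + 2/b (n(b, F) = 3 - (57/63 - 2/b) = 3 - (57*(1/63) - 2/b) = 3 - (19/21 - 2/b) = 3 + (-19/21 + 2/b) = 44/21 + 2/b)
n(-31, -128) - j(-189, -193) = (44/21 + 2/(-31)) - 1*(-4/9) = (44/21 + 2*(-1/31)) + 4/9 = (44/21 - 2/31) + 4/9 = 1322/651 + 4/9 = 4834/1953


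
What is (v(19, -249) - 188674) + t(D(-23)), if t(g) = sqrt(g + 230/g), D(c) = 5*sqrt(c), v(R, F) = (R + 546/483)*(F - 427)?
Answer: -4652490/23 + sqrt(3)*23**(1/4)*sqrt(I) ≈ -2.0228e+5 + 2.6821*I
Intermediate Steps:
v(R, F) = (-427 + F)*(26/23 + R) (v(R, F) = (R + 546*(1/483))*(-427 + F) = (R + 26/23)*(-427 + F) = (26/23 + R)*(-427 + F) = (-427 + F)*(26/23 + R))
(v(19, -249) - 188674) + t(D(-23)) = ((-11102/23 - 427*19 + (26/23)*(-249) - 249*19) - 188674) + sqrt(5*sqrt(-23) + 230/((5*sqrt(-23)))) = ((-11102/23 - 8113 - 6474/23 - 4731) - 188674) + sqrt(5*(I*sqrt(23)) + 230/((5*(I*sqrt(23))))) = (-312988/23 - 188674) + sqrt(5*I*sqrt(23) + 230/((5*I*sqrt(23)))) = -4652490/23 + sqrt(5*I*sqrt(23) + 230*(-I*sqrt(23)/115)) = -4652490/23 + sqrt(5*I*sqrt(23) - 2*I*sqrt(23)) = -4652490/23 + sqrt(3*I*sqrt(23)) = -4652490/23 + sqrt(3)*23**(1/4)*sqrt(I)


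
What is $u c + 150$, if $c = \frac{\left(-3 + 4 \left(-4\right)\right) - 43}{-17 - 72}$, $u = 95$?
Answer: $\frac{19240}{89} \approx 216.18$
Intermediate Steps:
$c = \frac{62}{89}$ ($c = \frac{\left(-3 - 16\right) - 43}{-89} = \left(-19 - 43\right) \left(- \frac{1}{89}\right) = \left(-62\right) \left(- \frac{1}{89}\right) = \frac{62}{89} \approx 0.69663$)
$u c + 150 = 95 \cdot \frac{62}{89} + 150 = \frac{5890}{89} + 150 = \frac{19240}{89}$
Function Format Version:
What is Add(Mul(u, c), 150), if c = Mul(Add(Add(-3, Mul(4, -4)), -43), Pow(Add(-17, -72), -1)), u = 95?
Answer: Rational(19240, 89) ≈ 216.18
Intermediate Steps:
c = Rational(62, 89) (c = Mul(Add(Add(-3, -16), -43), Pow(-89, -1)) = Mul(Add(-19, -43), Rational(-1, 89)) = Mul(-62, Rational(-1, 89)) = Rational(62, 89) ≈ 0.69663)
Add(Mul(u, c), 150) = Add(Mul(95, Rational(62, 89)), 150) = Add(Rational(5890, 89), 150) = Rational(19240, 89)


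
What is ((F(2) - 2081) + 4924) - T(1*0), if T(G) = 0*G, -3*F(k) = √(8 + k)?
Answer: 2843 - √10/3 ≈ 2841.9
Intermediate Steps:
F(k) = -√(8 + k)/3
T(G) = 0
((F(2) - 2081) + 4924) - T(1*0) = ((-√(8 + 2)/3 - 2081) + 4924) - 1*0 = ((-√10/3 - 2081) + 4924) + 0 = ((-2081 - √10/3) + 4924) + 0 = (2843 - √10/3) + 0 = 2843 - √10/3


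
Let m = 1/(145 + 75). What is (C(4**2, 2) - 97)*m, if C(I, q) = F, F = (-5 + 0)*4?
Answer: -117/220 ≈ -0.53182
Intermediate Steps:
m = 1/220 ≈ 0.0045455
F = -20 (F = -5*4 = -20)
C(I, q) = -20
(C(4**2, 2) - 97)*m = (-20 - 97)*(1/220) = -117*1/220 = -117/220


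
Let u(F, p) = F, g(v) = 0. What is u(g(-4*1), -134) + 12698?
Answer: 12698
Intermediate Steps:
u(g(-4*1), -134) + 12698 = 0 + 12698 = 12698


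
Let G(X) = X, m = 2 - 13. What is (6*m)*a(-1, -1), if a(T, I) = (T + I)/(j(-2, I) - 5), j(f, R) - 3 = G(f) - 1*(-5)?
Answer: 132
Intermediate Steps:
m = -11
j(f, R) = 8 + f (j(f, R) = 3 + (f - 1*(-5)) = 3 + (f + 5) = 3 + (5 + f) = 8 + f)
a(T, I) = I + T (a(T, I) = (T + I)/((8 - 2) - 5) = (I + T)/(6 - 5) = (I + T)/1 = (I + T)*1 = I + T)
(6*m)*a(-1, -1) = (6*(-11))*(-1 - 1) = -66*(-2) = 132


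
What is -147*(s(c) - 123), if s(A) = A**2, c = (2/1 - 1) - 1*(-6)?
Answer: 10878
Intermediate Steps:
c = 7 (c = (2*1 - 1) + 6 = (2 - 1) + 6 = 1 + 6 = 7)
-147*(s(c) - 123) = -147*(7**2 - 123) = -147*(49 - 123) = -147*(-74) = 10878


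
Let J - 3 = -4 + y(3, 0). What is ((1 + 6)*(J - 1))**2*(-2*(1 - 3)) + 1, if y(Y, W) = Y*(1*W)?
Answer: 785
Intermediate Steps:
y(Y, W) = W*Y (y(Y, W) = Y*W = W*Y)
J = -1 (J = 3 + (-4 + 0*3) = 3 + (-4 + 0) = 3 - 4 = -1)
((1 + 6)*(J - 1))**2*(-2*(1 - 3)) + 1 = ((1 + 6)*(-1 - 1))**2*(-2*(1 - 3)) + 1 = (7*(-2))**2*(-2*(-2)) + 1 = (-14)**2*4 + 1 = 196*4 + 1 = 784 + 1 = 785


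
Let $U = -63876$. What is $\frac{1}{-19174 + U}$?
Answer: $- \frac{1}{83050} \approx -1.2041 \cdot 10^{-5}$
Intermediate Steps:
$\frac{1}{-19174 + U} = \frac{1}{-19174 - 63876} = \frac{1}{-83050} = - \frac{1}{83050}$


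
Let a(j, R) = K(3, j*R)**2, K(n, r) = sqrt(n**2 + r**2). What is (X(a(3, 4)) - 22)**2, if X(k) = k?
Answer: 17161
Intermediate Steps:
a(j, R) = 9 + R**2*j**2 (a(j, R) = (sqrt(3**2 + (j*R)**2))**2 = (sqrt(9 + (R*j)**2))**2 = (sqrt(9 + R**2*j**2))**2 = 9 + R**2*j**2)
(X(a(3, 4)) - 22)**2 = ((9 + 4**2*3**2) - 22)**2 = ((9 + 16*9) - 22)**2 = ((9 + 144) - 22)**2 = (153 - 22)**2 = 131**2 = 17161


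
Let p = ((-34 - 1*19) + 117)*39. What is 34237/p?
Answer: 34237/2496 ≈ 13.717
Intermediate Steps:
p = 2496 (p = ((-34 - 19) + 117)*39 = (-53 + 117)*39 = 64*39 = 2496)
34237/p = 34237/2496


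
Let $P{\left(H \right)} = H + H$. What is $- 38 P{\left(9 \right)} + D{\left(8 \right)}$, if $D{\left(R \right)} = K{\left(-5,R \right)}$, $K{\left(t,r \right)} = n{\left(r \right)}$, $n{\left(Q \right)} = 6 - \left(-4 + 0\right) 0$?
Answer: $-678$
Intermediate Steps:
$P{\left(H \right)} = 2 H$
$n{\left(Q \right)} = 6$ ($n{\left(Q \right)} = 6 - \left(-4\right) 0 = 6 - 0 = 6 + 0 = 6$)
$K{\left(t,r \right)} = 6$
$D{\left(R \right)} = 6$
$- 38 P{\left(9 \right)} + D{\left(8 \right)} = - 38 \cdot 2 \cdot 9 + 6 = \left(-38\right) 18 + 6 = -684 + 6 = -678$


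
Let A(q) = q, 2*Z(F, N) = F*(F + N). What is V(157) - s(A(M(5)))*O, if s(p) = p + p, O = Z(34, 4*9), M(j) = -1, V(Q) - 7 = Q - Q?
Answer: 2387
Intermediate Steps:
V(Q) = 7 (V(Q) = 7 + (Q - Q) = 7 + 0 = 7)
Z(F, N) = F*(F + N)/2 (Z(F, N) = (F*(F + N))/2 = F*(F + N)/2)
O = 1190 (O = (½)*34*(34 + 4*9) = (½)*34*(34 + 36) = (½)*34*70 = 1190)
s(p) = 2*p
V(157) - s(A(M(5)))*O = 7 - 2*(-1)*1190 = 7 - (-2)*1190 = 7 - 1*(-2380) = 7 + 2380 = 2387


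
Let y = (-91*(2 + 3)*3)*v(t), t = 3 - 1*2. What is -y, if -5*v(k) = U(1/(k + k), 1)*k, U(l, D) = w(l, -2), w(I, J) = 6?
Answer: -1638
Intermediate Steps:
U(l, D) = 6
t = 1 (t = 3 - 2 = 1)
v(k) = -6*k/5
y = 1638 (y = (-91*(2 + 3)*3)*(-6/5*1) = -455*3*(-6/5) = -91*15*(-6/5) = -1365*(-6/5) = 1638)
-y = -1*1638 = -1638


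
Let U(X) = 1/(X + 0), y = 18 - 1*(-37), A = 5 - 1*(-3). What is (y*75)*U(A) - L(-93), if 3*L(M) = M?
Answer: 4373/8 ≈ 546.63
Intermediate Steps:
A = 8 (A = 5 + 3 = 8)
L(M) = M/3
y = 55 (y = 18 + 37 = 55)
U(X) = 1/X
(y*75)*U(A) - L(-93) = (55*75)/8 - (-93)/3 = 4125*(⅛) - 1*(-31) = 4125/8 + 31 = 4373/8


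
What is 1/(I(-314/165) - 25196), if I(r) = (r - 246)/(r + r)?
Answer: -157/3945546 ≈ -3.9792e-5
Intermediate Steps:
I(r) = (-246 + r)/(2*r) (I(r) = (-246 + r)/((2*r)) = (-246 + r)*(1/(2*r)) = (-246 + r)/(2*r))
1/(I(-314/165) - 25196) = 1/((-246 - 314/165)/(2*((-314/165))) - 25196) = 1/((-246 - 314*1/165)/(2*((-314*1/165))) - 25196) = 1/((-246 - 314/165)/(2*(-314/165)) - 25196) = 1/((½)*(-165/314)*(-40904/165) - 25196) = 1/(10226/157 - 25196) = 1/(-3945546/157) = -157/3945546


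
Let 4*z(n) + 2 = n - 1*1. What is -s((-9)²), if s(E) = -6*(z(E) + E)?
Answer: 603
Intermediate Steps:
z(n) = -¾ + n/4 (z(n) = -½ + (n - 1*1)/4 = -½ + (n - 1)/4 = -½ + (-1 + n)/4 = -½ + (-¼ + n/4) = -¾ + n/4)
s(E) = 9/2 - 15*E/2 (s(E) = -6*((-¾ + E/4) + E) = -6*(-¾ + 5*E/4) = 9/2 - 15*E/2)
-s((-9)²) = -(9/2 - 15/2*(-9)²) = -(9/2 - 15/2*81) = -(9/2 - 1215/2) = -1*(-603) = 603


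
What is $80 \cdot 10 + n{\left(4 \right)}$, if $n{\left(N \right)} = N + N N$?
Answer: $820$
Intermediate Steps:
$n{\left(N \right)} = N + N^{2}$
$80 \cdot 10 + n{\left(4 \right)} = 80 \cdot 10 + 4 \left(1 + 4\right) = 800 + 4 \cdot 5 = 800 + 20 = 820$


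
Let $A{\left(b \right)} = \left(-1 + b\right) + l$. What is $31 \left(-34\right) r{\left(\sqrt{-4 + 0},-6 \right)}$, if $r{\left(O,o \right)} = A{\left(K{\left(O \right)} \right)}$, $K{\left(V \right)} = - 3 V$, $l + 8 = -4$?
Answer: $13702 + 6324 i \approx 13702.0 + 6324.0 i$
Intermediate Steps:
$l = -12$ ($l = -8 - 4 = -12$)
$A{\left(b \right)} = -13 + b$ ($A{\left(b \right)} = \left(-1 + b\right) - 12 = -13 + b$)
$r{\left(O,o \right)} = -13 - 3 O$
$31 \left(-34\right) r{\left(\sqrt{-4 + 0},-6 \right)} = 31 \left(-34\right) \left(-13 - 3 \sqrt{-4 + 0}\right) = - 1054 \left(-13 - 3 \sqrt{-4}\right) = - 1054 \left(-13 - 3 \cdot 2 i\right) = - 1054 \left(-13 - 6 i\right) = 13702 + 6324 i$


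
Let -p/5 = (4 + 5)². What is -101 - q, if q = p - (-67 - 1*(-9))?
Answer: 246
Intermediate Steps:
p = -405 (p = -5*(4 + 5)² = -5*9² = -5*81 = -405)
q = -347 (q = -405 - (-67 - 1*(-9)) = -405 - (-67 + 9) = -405 - 1*(-58) = -405 + 58 = -347)
-101 - q = -101 - 1*(-347) = -101 + 347 = 246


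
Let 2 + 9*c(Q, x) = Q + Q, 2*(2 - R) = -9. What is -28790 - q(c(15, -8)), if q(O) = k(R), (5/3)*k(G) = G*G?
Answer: -576307/20 ≈ -28815.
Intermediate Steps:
R = 13/2 (R = 2 - ½*(-9) = 2 + 9/2 = 13/2 ≈ 6.5000)
c(Q, x) = -2/9 + 2*Q/9 (c(Q, x) = -2/9 + (Q + Q)/9 = -2/9 + (2*Q)/9 = -2/9 + 2*Q/9)
k(G) = 3*G²/5 (k(G) = 3*(G*G)/5 = 3*G²/5)
q(O) = 507/20 (q(O) = 3*(13/2)²/5 = (⅗)*(169/4) = 507/20)
-28790 - q(c(15, -8)) = -28790 - 1*507/20 = -28790 - 507/20 = -576307/20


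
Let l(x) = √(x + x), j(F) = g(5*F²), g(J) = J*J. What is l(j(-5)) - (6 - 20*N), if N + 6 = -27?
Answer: -666 + 125*√2 ≈ -489.22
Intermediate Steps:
N = -33 (N = -6 - 27 = -33)
g(J) = J²
j(F) = 25*F⁴ (j(F) = (5*F²)² = 25*F⁴)
l(x) = √2*√x (l(x) = √(2*x) = √2*√x)
l(j(-5)) - (6 - 20*N) = √2*√(25*(-5)⁴) - (6 - 20*(-33)) = √2*√(25*625) - (6 + 660) = √2*√15625 - 1*666 = √2*125 - 666 = 125*√2 - 666 = -666 + 125*√2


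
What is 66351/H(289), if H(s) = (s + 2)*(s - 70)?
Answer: 22117/21243 ≈ 1.0411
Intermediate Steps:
H(s) = (-70 + s)*(2 + s) (H(s) = (2 + s)*(-70 + s) = (-70 + s)*(2 + s))
66351/H(289) = 66351/(-140 + 289² - 68*289) = 66351/(-140 + 83521 - 19652) = 66351/63729 = 66351*(1/63729) = 22117/21243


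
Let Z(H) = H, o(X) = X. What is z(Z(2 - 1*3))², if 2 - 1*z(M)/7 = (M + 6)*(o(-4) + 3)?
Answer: 2401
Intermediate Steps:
z(M) = 56 + 7*M (z(M) = 14 - 7*(M + 6)*(-4 + 3) = 14 - 7*(6 + M)*(-1) = 14 - 7*(-6 - M) = 14 + (42 + 7*M) = 56 + 7*M)
z(Z(2 - 1*3))² = (56 + 7*(2 - 1*3))² = (56 + 7*(2 - 3))² = (56 + 7*(-1))² = (56 - 7)² = 49² = 2401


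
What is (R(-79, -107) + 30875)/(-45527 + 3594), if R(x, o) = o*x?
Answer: -39328/41933 ≈ -0.93788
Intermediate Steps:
(R(-79, -107) + 30875)/(-45527 + 3594) = (-107*(-79) + 30875)/(-45527 + 3594) = (8453 + 30875)/(-41933) = 39328*(-1/41933) = -39328/41933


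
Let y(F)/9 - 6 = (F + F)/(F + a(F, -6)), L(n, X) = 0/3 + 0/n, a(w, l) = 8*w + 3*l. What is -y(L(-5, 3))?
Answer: -54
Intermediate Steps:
a(w, l) = 3*l + 8*w
L(n, X) = 0 (L(n, X) = 0*(1/3) + 0 = 0 + 0 = 0)
y(F) = 54 + 18*F/(-18 + 9*F) (y(F) = 54 + 9*((F + F)/(F + (3*(-6) + 8*F))) = 54 + 9*((2*F)/(F + (-18 + 8*F))) = 54 + 9*((2*F)/(-18 + 9*F)) = 54 + 9*(2*F/(-18 + 9*F)) = 54 + 18*F/(-18 + 9*F))
-y(L(-5, 3)) = -4*(-27 + 14*0)/(-2 + 0) = -4*(-27 + 0)/(-2) = -4*(-1)*(-27)/2 = -1*54 = -54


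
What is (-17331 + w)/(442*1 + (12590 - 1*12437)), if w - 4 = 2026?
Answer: -15301/595 ≈ -25.716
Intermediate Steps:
w = 2030 (w = 4 + 2026 = 2030)
(-17331 + w)/(442*1 + (12590 - 1*12437)) = (-17331 + 2030)/(442*1 + (12590 - 1*12437)) = -15301/(442 + (12590 - 12437)) = -15301/(442 + 153) = -15301/595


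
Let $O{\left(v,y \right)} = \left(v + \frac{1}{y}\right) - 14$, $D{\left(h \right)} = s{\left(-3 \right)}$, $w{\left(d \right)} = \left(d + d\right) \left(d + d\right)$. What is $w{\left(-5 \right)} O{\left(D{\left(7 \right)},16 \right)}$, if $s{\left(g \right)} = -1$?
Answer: $- \frac{5975}{4} \approx -1493.8$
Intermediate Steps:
$w{\left(d \right)} = 4 d^{2}$ ($w{\left(d \right)} = 2 d 2 d = 4 d^{2}$)
$D{\left(h \right)} = -1$
$O{\left(v,y \right)} = -14 + v + \frac{1}{y}$
$w{\left(-5 \right)} O{\left(D{\left(7 \right)},16 \right)} = 4 \left(-5\right)^{2} \left(-14 - 1 + \frac{1}{16}\right) = 4 \cdot 25 \left(-14 - 1 + \frac{1}{16}\right) = 100 \left(- \frac{239}{16}\right) = - \frac{5975}{4}$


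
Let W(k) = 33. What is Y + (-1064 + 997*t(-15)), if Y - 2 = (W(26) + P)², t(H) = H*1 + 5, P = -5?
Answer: -10248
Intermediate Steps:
t(H) = 5 + H (t(H) = H + 5 = 5 + H)
Y = 786 (Y = 2 + (33 - 5)² = 2 + 28² = 2 + 784 = 786)
Y + (-1064 + 997*t(-15)) = 786 + (-1064 + 997*(5 - 15)) = 786 + (-1064 + 997*(-10)) = 786 + (-1064 - 9970) = 786 - 11034 = -10248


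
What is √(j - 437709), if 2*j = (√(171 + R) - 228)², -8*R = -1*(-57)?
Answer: √(-28013376 + 2*(912 - √2622)²)/8 ≈ 643.86*I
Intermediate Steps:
R = -57/8 (R = -(-1)*(-57)/8 = -⅛*57 = -57/8 ≈ -7.1250)
j = (-228 + √2622/4)²/2 (j = (√(171 - 57/8) - 228)²/2 = (√(1311/8) - 228)²/2 = (√2622/4 - 228)²/2 = (-228 + √2622/4)²/2 ≈ 23155.)
√(j - 437709) = √((912 - √2622)²/32 - 437709) = √(-437709 + (912 - √2622)²/32)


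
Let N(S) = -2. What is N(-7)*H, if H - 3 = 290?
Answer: -586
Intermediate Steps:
H = 293 (H = 3 + 290 = 293)
N(-7)*H = -2*293 = -586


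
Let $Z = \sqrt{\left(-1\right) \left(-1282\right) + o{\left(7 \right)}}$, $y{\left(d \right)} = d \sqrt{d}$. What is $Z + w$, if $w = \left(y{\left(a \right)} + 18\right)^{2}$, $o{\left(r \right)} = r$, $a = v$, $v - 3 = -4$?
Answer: $\sqrt{1289} + \left(18 - i\right)^{2} \approx 358.9 - 36.0 i$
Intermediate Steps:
$v = -1$ ($v = 3 - 4 = -1$)
$a = -1$
$y{\left(d \right)} = d^{\frac{3}{2}}$
$w = \left(18 - i\right)^{2}$ ($w = \left(\left(-1\right)^{\frac{3}{2}} + 18\right)^{2} = \left(- i + 18\right)^{2} = \left(18 - i\right)^{2} \approx 323.0 - 36.0 i$)
$Z = \sqrt{1289}$ ($Z = \sqrt{\left(-1\right) \left(-1282\right) + 7} = \sqrt{1282 + 7} = \sqrt{1289} \approx 35.903$)
$Z + w = \sqrt{1289} + \left(18 - i\right)^{2}$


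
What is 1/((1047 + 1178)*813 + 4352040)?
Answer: 1/6160965 ≈ 1.6231e-7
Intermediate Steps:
1/((1047 + 1178)*813 + 4352040) = 1/(2225*813 + 4352040) = 1/(1808925 + 4352040) = 1/6160965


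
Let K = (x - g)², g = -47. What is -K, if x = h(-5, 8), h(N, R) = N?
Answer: -1764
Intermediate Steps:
x = -5
K = 1764 (K = (-5 - 1*(-47))² = (-5 + 47)² = 42² = 1764)
-K = -1*1764 = -1764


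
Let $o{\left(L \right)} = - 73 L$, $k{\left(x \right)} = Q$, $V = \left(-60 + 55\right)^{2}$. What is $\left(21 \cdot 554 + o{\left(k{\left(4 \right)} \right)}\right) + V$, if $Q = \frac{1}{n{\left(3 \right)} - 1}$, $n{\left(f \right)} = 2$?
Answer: $11586$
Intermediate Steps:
$V = 25$ ($V = \left(-5\right)^{2} = 25$)
$Q = 1$ ($Q = \frac{1}{2 - 1} = 1^{-1} = 1$)
$k{\left(x \right)} = 1$
$\left(21 \cdot 554 + o{\left(k{\left(4 \right)} \right)}\right) + V = \left(21 \cdot 554 - 73\right) + 25 = \left(11634 - 73\right) + 25 = 11561 + 25 = 11586$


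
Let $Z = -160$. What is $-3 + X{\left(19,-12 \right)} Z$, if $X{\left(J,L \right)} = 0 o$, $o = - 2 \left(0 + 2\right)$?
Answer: $-3$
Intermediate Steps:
$o = -4$ ($o = \left(-2\right) 2 = -4$)
$X{\left(J,L \right)} = 0$ ($X{\left(J,L \right)} = 0 \left(-4\right) = 0$)
$-3 + X{\left(19,-12 \right)} Z = -3 + 0 \left(-160\right) = -3 + 0 = -3$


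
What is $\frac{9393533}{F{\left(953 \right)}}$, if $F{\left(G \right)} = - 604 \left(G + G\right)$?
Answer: $- \frac{9393533}{1151224} \approx -8.1596$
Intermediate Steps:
$F{\left(G \right)} = - 1208 G$ ($F{\left(G \right)} = - 604 \cdot 2 G = - 1208 G$)
$\frac{9393533}{F{\left(953 \right)}} = \frac{9393533}{\left(-1208\right) 953} = \frac{9393533}{-1151224} = 9393533 \left(- \frac{1}{1151224}\right) = - \frac{9393533}{1151224}$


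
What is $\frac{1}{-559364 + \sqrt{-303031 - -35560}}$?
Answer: $- \frac{559364}{312888351967} - \frac{3 i \sqrt{29719}}{312888351967} \approx -1.7877 \cdot 10^{-6} - 1.6529 \cdot 10^{-9} i$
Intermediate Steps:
$\frac{1}{-559364 + \sqrt{-303031 - -35560}} = \frac{1}{-559364 + \sqrt{-303031 + 35560}} = \frac{1}{-559364 + \sqrt{-267471}} = \frac{1}{-559364 + 3 i \sqrt{29719}}$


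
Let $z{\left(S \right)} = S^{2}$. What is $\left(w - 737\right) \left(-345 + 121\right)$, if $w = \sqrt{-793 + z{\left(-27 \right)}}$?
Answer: $165088 - 1792 i \approx 1.6509 \cdot 10^{5} - 1792.0 i$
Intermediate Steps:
$w = 8 i$ ($w = \sqrt{-793 + \left(-27\right)^{2}} = \sqrt{-793 + 729} = \sqrt{-64} = 8 i \approx 8.0 i$)
$\left(w - 737\right) \left(-345 + 121\right) = \left(8 i - 737\right) \left(-345 + 121\right) = \left(-737 + 8 i\right) \left(-224\right) = 165088 - 1792 i$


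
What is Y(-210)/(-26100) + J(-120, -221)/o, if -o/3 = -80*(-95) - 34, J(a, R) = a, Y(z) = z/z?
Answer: 172739/32912100 ≈ 0.0052485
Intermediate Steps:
Y(z) = 1
o = -22698 (o = -3*(-80*(-95) - 34) = -3*(7600 - 34) = -3*7566 = -22698)
Y(-210)/(-26100) + J(-120, -221)/o = 1/(-26100) - 120/(-22698) = 1*(-1/26100) - 120*(-1/22698) = -1/26100 + 20/3783 = 172739/32912100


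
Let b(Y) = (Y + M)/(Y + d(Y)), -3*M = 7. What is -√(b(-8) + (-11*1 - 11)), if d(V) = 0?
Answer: -I*√2982/12 ≈ -4.5506*I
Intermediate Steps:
M = -7/3 (M = -⅓*7 = -7/3 ≈ -2.3333)
b(Y) = (-7/3 + Y)/Y (b(Y) = (Y - 7/3)/(Y + 0) = (-7/3 + Y)/Y)
-√(b(-8) + (-11*1 - 11)) = -√((-7/3 - 8)/(-8) + (-11*1 - 11)) = -√(-⅛*(-31/3) + (-11 - 11)) = -√(31/24 - 22) = -√(-497/24) = -I*√2982/12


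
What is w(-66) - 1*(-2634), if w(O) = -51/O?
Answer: 57965/22 ≈ 2634.8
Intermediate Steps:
w(-66) - 1*(-2634) = -51/(-66) - 1*(-2634) = -51*(-1/66) + 2634 = 17/22 + 2634 = 57965/22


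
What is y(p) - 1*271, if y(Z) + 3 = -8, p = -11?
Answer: -282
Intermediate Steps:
y(Z) = -11 (y(Z) = -3 - 8 = -11)
y(p) - 1*271 = -11 - 1*271 = -11 - 271 = -282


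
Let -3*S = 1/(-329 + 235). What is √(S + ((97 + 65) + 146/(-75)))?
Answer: √318209082/1410 ≈ 12.651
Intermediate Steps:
S = 1/282 (S = -1/(3*(-329 + 235)) = -⅓/(-94) = -⅓*(-1/94) = 1/282 ≈ 0.0035461)
√(S + ((97 + 65) + 146/(-75))) = √(1/282 + ((97 + 65) + 146/(-75))) = √(1/282 + (162 + 146*(-1/75))) = √(1/282 + (162 - 146/75)) = √(1/282 + 12004/75) = √(1128401/7050) = √318209082/1410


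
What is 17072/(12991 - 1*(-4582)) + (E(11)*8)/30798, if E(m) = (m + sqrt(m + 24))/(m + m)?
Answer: 262926874/270606627 + 2*sqrt(35)/169389 ≈ 0.97169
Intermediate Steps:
E(m) = (m + sqrt(24 + m))/(2*m) (E(m) = (m + sqrt(24 + m))/((2*m)) = (m + sqrt(24 + m))*(1/(2*m)) = (m + sqrt(24 + m))/(2*m))
17072/(12991 - 1*(-4582)) + (E(11)*8)/30798 = 17072/(12991 - 1*(-4582)) + (((1/2)*(11 + sqrt(24 + 11))/11)*8)/30798 = 17072/(12991 + 4582) + (((1/2)*(1/11)*(11 + sqrt(35)))*8)*(1/30798) = 17072/17573 + ((1/2 + sqrt(35)/22)*8)*(1/30798) = 17072*(1/17573) + (4 + 4*sqrt(35)/11)*(1/30798) = 17072/17573 + (2/15399 + 2*sqrt(35)/169389) = 262926874/270606627 + 2*sqrt(35)/169389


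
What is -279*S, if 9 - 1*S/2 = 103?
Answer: 52452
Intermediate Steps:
S = -188 (S = 18 - 2*103 = 18 - 206 = -188)
-279*S = -279*(-188) = 52452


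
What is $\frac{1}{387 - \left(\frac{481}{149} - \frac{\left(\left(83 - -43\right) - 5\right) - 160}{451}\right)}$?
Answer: $\frac{67199}{25783271} \approx 0.0026063$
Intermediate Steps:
$\frac{1}{387 - \left(\frac{481}{149} - \frac{\left(\left(83 - -43\right) - 5\right) - 160}{451}\right)} = \frac{1}{387 - \left(\frac{481}{149} - \left(\left(\left(83 + 43\right) - 5\right) - 160\right) \frac{1}{451}\right)} = \frac{1}{387 - \left(\frac{481}{149} - \left(\left(126 - 5\right) - 160\right) \frac{1}{451}\right)} = \frac{1}{387 - \left(\frac{481}{149} - \left(121 - 160\right) \frac{1}{451}\right)} = \frac{1}{387 - \frac{222742}{67199}} = \frac{1}{\frac{25783271}{67199}} = \frac{67199}{25783271}$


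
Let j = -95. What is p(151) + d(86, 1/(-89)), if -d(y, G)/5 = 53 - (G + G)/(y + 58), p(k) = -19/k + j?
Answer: -348461387/967608 ≈ -360.13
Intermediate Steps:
p(k) = -95 - 19/k (p(k) = -19/k - 95 = -95 - 19/k)
d(y, G) = -265 + 10*G/(58 + y) (d(y, G) = -5*(53 - (G + G)/(y + 58)) = -5*(53 - 2*G/(58 + y)) = -265 + 10*G/(58 + y))
p(151) + d(86, 1/(-89)) = (-95 - 19/151) + 5*(-3074 - 53*86 + 2/(-89))/(58 + 86) = (-95 - 19*1/151) + 5*(-3074 - 4558 + 2*(-1/89))/144 = (-95 - 19/151) + 5*(1/144)*(-3074 - 4558 - 2/89) = -14364/151 + 5*(1/144)*(-679250/89) = -14364/151 - 1698125/6408 = -348461387/967608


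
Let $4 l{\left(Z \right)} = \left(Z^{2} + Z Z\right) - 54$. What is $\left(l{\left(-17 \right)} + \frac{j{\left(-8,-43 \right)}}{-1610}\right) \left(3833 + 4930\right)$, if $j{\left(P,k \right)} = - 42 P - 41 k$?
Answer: $\frac{79556991}{70} \approx 1.1365 \cdot 10^{6}$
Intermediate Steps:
$l{\left(Z \right)} = - \frac{27}{2} + \frac{Z^{2}}{2}$ ($l{\left(Z \right)} = \frac{\left(Z^{2} + Z Z\right) - 54}{4} = \frac{\left(Z^{2} + Z^{2}\right) - 54}{4} = \frac{2 Z^{2} - 54}{4} = \frac{-54 + 2 Z^{2}}{4} = - \frac{27}{2} + \frac{Z^{2}}{2}$)
$\left(l{\left(-17 \right)} + \frac{j{\left(-8,-43 \right)}}{-1610}\right) \left(3833 + 4930\right) = \left(\left(- \frac{27}{2} + \frac{\left(-17\right)^{2}}{2}\right) + \frac{\left(-42\right) \left(-8\right) - -1763}{-1610}\right) \left(3833 + 4930\right) = \left(\left(- \frac{27}{2} + \frac{1}{2} \cdot 289\right) + \left(336 + 1763\right) \left(- \frac{1}{1610}\right)\right) 8763 = \left(\left(- \frac{27}{2} + \frac{289}{2}\right) + 2099 \left(- \frac{1}{1610}\right)\right) 8763 = \left(131 - \frac{2099}{1610}\right) 8763 = \frac{208811}{1610} \cdot 8763 = \frac{79556991}{70}$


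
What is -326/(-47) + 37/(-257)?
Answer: 82043/12079 ≈ 6.7922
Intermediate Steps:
-326/(-47) + 37/(-257) = -326*(-1/47) + 37*(-1/257) = 326/47 - 37/257 = 82043/12079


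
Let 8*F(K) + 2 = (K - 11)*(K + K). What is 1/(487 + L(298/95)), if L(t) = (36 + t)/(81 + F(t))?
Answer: 207113/100972711 ≈ 0.0020512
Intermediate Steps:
F(K) = -¼ + K*(-11 + K)/4 (F(K) = -¼ + ((K - 11)*(K + K))/8 = -¼ + ((-11 + K)*(2*K))/8 = -¼ + (2*K*(-11 + K))/8 = -¼ + K*(-11 + K)/4)
L(t) = (36 + t)/(323/4 - 11*t/4 + t²/4) (L(t) = (36 + t)/(81 + (-¼ - 11*t/4 + t²/4)) = (36 + t)/(323/4 - 11*t/4 + t²/4))
1/(487 + L(298/95)) = 1/(487 + 4*(36 + 298/95)/(323 + (298/95)² - 3278/95)) = 1/(487 + 4*(36 + 298*(1/95))/(323 + (298*(1/95))² - 3278/95)) = 1/(487 + 4*(36 + 298/95)/(323 + (298/95)² - 11*298/95)) = 1/(487 + 4*(3718/95)/(323 + 88804/9025 - 3278/95)) = 1/(487 + 4*(3718/95)/(2692469/9025)) = 1/(487 + 4*(9025/2692469)*(3718/95)) = 1/(487 + 108680/207113) = 1/(100972711/207113) = 207113/100972711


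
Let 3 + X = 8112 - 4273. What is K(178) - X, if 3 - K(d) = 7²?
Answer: -3882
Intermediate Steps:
K(d) = -46 (K(d) = 3 - 1*7² = 3 - 1*49 = 3 - 49 = -46)
X = 3836 (X = -3 + (8112 - 4273) = -3 + 3839 = 3836)
K(178) - X = -46 - 1*3836 = -46 - 3836 = -3882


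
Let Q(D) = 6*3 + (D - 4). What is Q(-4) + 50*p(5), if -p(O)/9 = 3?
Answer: -1340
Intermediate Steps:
p(O) = -27 (p(O) = -9*3 = -27)
Q(D) = 14 + D (Q(D) = 18 + (-4 + D) = 14 + D)
Q(-4) + 50*p(5) = (14 - 4) + 50*(-27) = 10 - 1350 = -1340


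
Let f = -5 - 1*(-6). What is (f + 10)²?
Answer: 121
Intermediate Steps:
f = 1 (f = -5 + 6 = 1)
(f + 10)² = (1 + 10)² = 11² = 121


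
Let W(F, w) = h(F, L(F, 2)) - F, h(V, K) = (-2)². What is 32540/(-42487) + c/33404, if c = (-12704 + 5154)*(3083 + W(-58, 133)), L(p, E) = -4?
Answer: -504965079705/709617874 ≈ -711.60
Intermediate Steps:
h(V, K) = 4
W(F, w) = 4 - F
c = -23744750 (c = (-12704 + 5154)*(3083 + (4 - 1*(-58))) = -7550*(3083 + (4 + 58)) = -7550*(3083 + 62) = -7550*3145 = -23744750)
32540/(-42487) + c/33404 = 32540/(-42487) - 23744750/33404 = 32540*(-1/42487) - 23744750*1/33404 = -32540/42487 - 11872375/16702 = -504965079705/709617874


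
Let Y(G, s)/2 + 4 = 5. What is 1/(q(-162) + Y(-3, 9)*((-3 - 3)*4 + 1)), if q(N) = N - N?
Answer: -1/46 ≈ -0.021739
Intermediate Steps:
q(N) = 0
Y(G, s) = 2 (Y(G, s) = -8 + 2*5 = -8 + 10 = 2)
1/(q(-162) + Y(-3, 9)*((-3 - 3)*4 + 1)) = 1/(0 + 2*((-3 - 3)*4 + 1)) = 1/(0 + 2*(-6*4 + 1)) = 1/(0 + 2*(-24 + 1)) = 1/(0 + 2*(-23)) = 1/(0 - 46) = 1/(-46) = -1/46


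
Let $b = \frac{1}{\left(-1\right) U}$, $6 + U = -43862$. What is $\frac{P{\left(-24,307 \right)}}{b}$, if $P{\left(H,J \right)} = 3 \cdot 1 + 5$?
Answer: $350944$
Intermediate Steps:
$U = -43868$ ($U = -6 - 43862 = -43868$)
$P{\left(H,J \right)} = 8$ ($P{\left(H,J \right)} = 3 + 5 = 8$)
$b = \frac{1}{43868}$ ($b = \frac{1}{\left(-1\right) \left(-43868\right)} = \frac{1}{43868} \approx 2.2796 \cdot 10^{-5}$)
$\frac{P{\left(-24,307 \right)}}{b} = 8 \frac{1}{\frac{1}{43868}} = 8 \cdot 43868 = 350944$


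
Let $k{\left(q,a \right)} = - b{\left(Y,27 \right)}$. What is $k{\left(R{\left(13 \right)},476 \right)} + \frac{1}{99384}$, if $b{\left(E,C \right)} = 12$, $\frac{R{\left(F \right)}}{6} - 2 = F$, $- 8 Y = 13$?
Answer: $- \frac{1192607}{99384} \approx -12.0$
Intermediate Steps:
$Y = - \frac{13}{8}$ ($Y = \left(- \frac{1}{8}\right) 13 = - \frac{13}{8} \approx -1.625$)
$R{\left(F \right)} = 12 + 6 F$
$k{\left(q,a \right)} = -12$ ($k{\left(q,a \right)} = \left(-1\right) 12 = -12$)
$k{\left(R{\left(13 \right)},476 \right)} + \frac{1}{99384} = -12 + \frac{1}{99384} = - \frac{1192607}{99384}$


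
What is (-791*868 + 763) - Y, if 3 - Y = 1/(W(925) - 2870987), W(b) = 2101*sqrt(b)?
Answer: -5650182468604717019/8238483218244 - 10505*sqrt(37)/8238483218244 ≈ -6.8583e+5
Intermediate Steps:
Y = 3 - 1/(-2870987 + 10505*sqrt(37)) (Y = 3 - 1/(2101*sqrt(925) - 2870987) = 3 - 1/(2101*(5*sqrt(37)) - 2870987) = 3 - 1/(10505*sqrt(37) - 2870987) = 3 - 1/(-2870987 + 10505*sqrt(37)) ≈ 3.0000)
(-791*868 + 763) - Y = (-791*868 + 763) - (24715452525719/8238483218244 + 10505*sqrt(37)/8238483218244) = (-686588 + 763) + (-24715452525719/8238483218244 - 10505*sqrt(37)/8238483218244) = -685825 + (-24715452525719/8238483218244 - 10505*sqrt(37)/8238483218244) = -5650182468604717019/8238483218244 - 10505*sqrt(37)/8238483218244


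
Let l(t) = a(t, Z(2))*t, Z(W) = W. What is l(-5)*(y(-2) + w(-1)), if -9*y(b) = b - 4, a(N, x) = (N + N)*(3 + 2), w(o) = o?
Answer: -250/3 ≈ -83.333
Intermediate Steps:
a(N, x) = 10*N (a(N, x) = (2*N)*5 = 10*N)
y(b) = 4/9 - b/9 (y(b) = -(b - 4)/9 = -(-4 + b)/9 = 4/9 - b/9)
l(t) = 10*t² (l(t) = (10*t)*t = 10*t²)
l(-5)*(y(-2) + w(-1)) = (10*(-5)²)*((4/9 - ⅑*(-2)) - 1) = (10*25)*((4/9 + 2/9) - 1) = 250*(⅔ - 1) = 250*(-⅓) = -250/3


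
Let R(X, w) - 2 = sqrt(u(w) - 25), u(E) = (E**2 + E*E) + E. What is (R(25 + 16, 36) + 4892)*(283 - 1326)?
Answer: -5104442 - 1043*sqrt(2603) ≈ -5.1577e+6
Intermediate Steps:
u(E) = E + 2*E**2 (u(E) = (E**2 + E**2) + E = 2*E**2 + E = E + 2*E**2)
R(X, w) = 2 + sqrt(-25 + w*(1 + 2*w)) (R(X, w) = 2 + sqrt(w*(1 + 2*w) - 25) = 2 + sqrt(-25 + w*(1 + 2*w)))
(R(25 + 16, 36) + 4892)*(283 - 1326) = ((2 + sqrt(-25 + 36*(1 + 2*36))) + 4892)*(283 - 1326) = ((2 + sqrt(-25 + 36*(1 + 72))) + 4892)*(-1043) = ((2 + sqrt(-25 + 36*73)) + 4892)*(-1043) = ((2 + sqrt(-25 + 2628)) + 4892)*(-1043) = ((2 + sqrt(2603)) + 4892)*(-1043) = (4894 + sqrt(2603))*(-1043) = -5104442 - 1043*sqrt(2603)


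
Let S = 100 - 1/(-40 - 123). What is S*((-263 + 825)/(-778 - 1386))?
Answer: -4580581/176366 ≈ -25.972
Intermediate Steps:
S = 16301/163 (S = 100 - 1/(-163) = 100 - 1*(-1/163) = 100 + 1/163 = 16301/163 ≈ 100.01)
S*((-263 + 825)/(-778 - 1386)) = 16301*((-263 + 825)/(-778 - 1386))/163 = 16301*(562/(-2164))/163 = 16301*(562*(-1/2164))/163 = (16301/163)*(-281/1082) = -4580581/176366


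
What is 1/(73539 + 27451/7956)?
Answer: 7956/585103735 ≈ 1.3598e-5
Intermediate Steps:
1/(73539 + 27451/7956) = 1/(585103735/7956) = 7956/585103735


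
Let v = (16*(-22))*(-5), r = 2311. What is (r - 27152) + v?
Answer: -23081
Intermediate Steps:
v = 1760 (v = -352*(-5) = 1760)
(r - 27152) + v = (2311 - 27152) + 1760 = -24841 + 1760 = -23081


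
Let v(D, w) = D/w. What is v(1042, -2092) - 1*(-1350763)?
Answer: 1412897577/1046 ≈ 1.3508e+6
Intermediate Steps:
v(1042, -2092) - 1*(-1350763) = 1042/(-2092) - 1*(-1350763) = 1042*(-1/2092) + 1350763 = -521/1046 + 1350763 = 1412897577/1046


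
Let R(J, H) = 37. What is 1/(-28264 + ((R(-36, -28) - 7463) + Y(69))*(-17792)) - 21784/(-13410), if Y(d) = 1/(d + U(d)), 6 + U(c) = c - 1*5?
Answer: 878380277901391/540721608301440 ≈ 1.6245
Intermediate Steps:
U(c) = -11 + c (U(c) = -6 + (c - 1*5) = -6 + (c - 5) = -6 + (-5 + c) = -11 + c)
Y(d) = 1/(-11 + 2*d) (Y(d) = 1/(d + (-11 + d)) = 1/(-11 + 2*d))
1/(-28264 + ((R(-36, -28) - 7463) + Y(69))*(-17792)) - 21784/(-13410) = 1/(-28264 + ((37 - 7463) + 1/(-11 + 2*69))*(-17792)) - 21784/(-13410) = -1/17792/(-28264 + (-7426 + 1/(-11 + 138))) - 21784*(-1/13410) = -1/17792/(-28264 + (-7426 + 1/127)) + 10892/6705 = -1/17792/(-28264 - 943101/127) + 10892/6705 = -1/17792/(-4532629/127) + 10892/6705 = -127/4532629*(-1/17792) + 10892/6705 = 127/80644535168 + 10892/6705 = 878380277901391/540721608301440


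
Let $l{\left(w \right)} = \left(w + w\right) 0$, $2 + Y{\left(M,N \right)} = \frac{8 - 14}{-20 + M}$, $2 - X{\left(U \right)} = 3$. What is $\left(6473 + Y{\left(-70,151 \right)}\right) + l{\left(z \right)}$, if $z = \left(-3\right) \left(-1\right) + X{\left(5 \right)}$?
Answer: $\frac{97066}{15} \approx 6471.1$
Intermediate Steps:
$X{\left(U \right)} = -1$ ($X{\left(U \right)} = 2 - 3 = -1$)
$Y{\left(M,N \right)} = -2 - \frac{6}{-20 + M}$ ($Y{\left(M,N \right)} = -2 + \frac{8 - 14}{-20 + M} = -2 - \frac{6}{-20 + M}$)
$z = 2$ ($z = \left(-3\right) \left(-1\right) - 1 = 3 - 1 = 2$)
$l{\left(w \right)} = 0$ ($l{\left(w \right)} = 2 w 0 = 0$)
$\left(6473 + Y{\left(-70,151 \right)}\right) + l{\left(z \right)} = \left(6473 + \frac{2 \left(17 - -70\right)}{-20 - 70}\right) + 0 = \left(6473 + \frac{2 \left(17 + 70\right)}{-90}\right) + 0 = \left(6473 + 2 \left(- \frac{1}{90}\right) 87\right) + 0 = \left(6473 - \frac{29}{15}\right) + 0 = \frac{97066}{15} + 0 = \frac{97066}{15}$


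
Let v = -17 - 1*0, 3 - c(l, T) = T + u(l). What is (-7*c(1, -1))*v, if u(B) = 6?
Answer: -238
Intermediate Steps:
c(l, T) = -3 - T (c(l, T) = 3 - (T + 6) = 3 - (6 + T) = 3 + (-6 - T) = -3 - T)
v = -17 (v = -17 + 0 = -17)
(-7*c(1, -1))*v = -7*(-3 - 1*(-1))*(-17) = -7*(-3 + 1)*(-17) = -7*(-2)*(-17) = 14*(-17) = -238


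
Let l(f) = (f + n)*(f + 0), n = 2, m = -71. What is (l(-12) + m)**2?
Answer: 2401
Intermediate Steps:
l(f) = f*(2 + f) (l(f) = (f + 2)*(f + 0) = (2 + f)*f = f*(2 + f))
(l(-12) + m)**2 = (-12*(2 - 12) - 71)**2 = (-12*(-10) - 71)**2 = (120 - 71)**2 = 49**2 = 2401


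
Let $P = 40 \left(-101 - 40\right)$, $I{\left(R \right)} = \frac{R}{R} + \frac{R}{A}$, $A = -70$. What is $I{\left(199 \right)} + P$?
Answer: $- \frac{394929}{70} \approx -5641.8$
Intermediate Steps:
$I{\left(R \right)} = 1 - \frac{R}{70}$ ($I{\left(R \right)} = \frac{R}{R} + \frac{R}{-70} = 1 + R \left(- \frac{1}{70}\right) = 1 - \frac{R}{70}$)
$P = -5640$ ($P = 40 \left(-141\right) = -5640$)
$I{\left(199 \right)} + P = \left(1 - \frac{199}{70}\right) - 5640 = - \frac{129}{70} - 5640 = - \frac{394929}{70}$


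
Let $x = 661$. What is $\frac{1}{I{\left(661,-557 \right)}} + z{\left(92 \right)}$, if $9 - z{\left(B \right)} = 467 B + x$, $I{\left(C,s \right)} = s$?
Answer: $- \frac{24294113}{557} \approx -43616.0$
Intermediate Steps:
$z{\left(B \right)} = -652 - 467 B$ ($z{\left(B \right)} = 9 - \left(467 B + 661\right) = 9 - \left(661 + 467 B\right) = -652 - 467 B$)
$\frac{1}{I{\left(661,-557 \right)}} + z{\left(92 \right)} = \frac{1}{-557} - 43616 = - \frac{1}{557} - 43616 = - \frac{24294113}{557}$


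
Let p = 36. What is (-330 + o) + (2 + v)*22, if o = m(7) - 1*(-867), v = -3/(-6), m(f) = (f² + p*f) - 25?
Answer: 868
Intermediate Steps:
m(f) = -25 + f² + 36*f (m(f) = (f² + 36*f) - 25 = -25 + f² + 36*f)
v = ½ (v = -3*(-⅙) = ½ ≈ 0.50000)
o = 1143 (o = (-25 + 7² + 36*7) - 1*(-867) = (-25 + 49 + 252) + 867 = 276 + 867 = 1143)
(-330 + o) + (2 + v)*22 = (-330 + 1143) + (2 + ½)*22 = 813 + (5/2)*22 = 813 + 55 = 868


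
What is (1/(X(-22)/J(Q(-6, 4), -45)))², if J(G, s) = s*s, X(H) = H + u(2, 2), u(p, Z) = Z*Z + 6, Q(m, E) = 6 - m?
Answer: 455625/16 ≈ 28477.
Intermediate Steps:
u(p, Z) = 6 + Z² (u(p, Z) = Z² + 6 = 6 + Z²)
X(H) = 10 + H (X(H) = H + (6 + 2²) = H + (6 + 4) = H + 10 = 10 + H)
J(G, s) = s²
(1/(X(-22)/J(Q(-6, 4), -45)))² = (1/((10 - 22)/((-45)²)))² = (1/(-12/2025))² = (1/(-12*1/2025))² = (1/(-4/675))² = (-675/4)² = 455625/16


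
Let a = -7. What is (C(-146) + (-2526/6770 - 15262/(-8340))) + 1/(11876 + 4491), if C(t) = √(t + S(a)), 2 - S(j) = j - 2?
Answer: 13463551441/9241102806 + 3*I*√15 ≈ 1.4569 + 11.619*I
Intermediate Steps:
S(j) = 4 - j (S(j) = 2 - (j - 2) = 2 - (-2 + j) = 2 + (2 - j) = 4 - j)
C(t) = √(11 + t) (C(t) = √(t + (4 - 1*(-7))) = √(t + (4 + 7)) = √(t + 11) = √(11 + t))
(C(-146) + (-2526/6770 - 15262/(-8340))) + 1/(11876 + 4491) = (√(11 - 146) + (-2526/6770 - 15262/(-8340))) + 1/(11876 + 4491) = (√(-135) + (-2526*1/6770 - 15262*(-1/8340))) + 1/16367 = (3*I*√15 + (-1263/3385 + 7631/4170)) + 1/16367 = (3*I*√15 + 822569/564618) + 1/16367 = (822569/564618 + 3*I*√15) + 1/16367 = 13463551441/9241102806 + 3*I*√15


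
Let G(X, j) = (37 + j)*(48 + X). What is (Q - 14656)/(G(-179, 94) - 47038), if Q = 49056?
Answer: -800/1493 ≈ -0.53583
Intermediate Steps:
(Q - 14656)/(G(-179, 94) - 47038) = (49056 - 14656)/((1776 + 37*(-179) + 48*94 - 179*94) - 47038) = 34400/((1776 - 6623 + 4512 - 16826) - 47038) = 34400/(-17161 - 47038) = 34400/(-64199) = 34400*(-1/64199) = -800/1493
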